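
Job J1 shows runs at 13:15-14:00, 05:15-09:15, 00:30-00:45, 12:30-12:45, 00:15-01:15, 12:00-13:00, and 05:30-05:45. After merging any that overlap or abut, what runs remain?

Sort by start: 00:15-01:15, 00:30-00:45, 05:15-09:15, 05:30-05:45, 12:00-13:00, 12:30-12:45, 13:15-14:00.
00:30-00:45 overlaps/touches 00:15-01:15 → extend to 00:15-01:15.
05:15-09:15 is disjoint → start new block.
05:30-05:45 overlaps/touches 05:15-09:15 → extend to 05:15-09:15.
12:00-13:00 is disjoint → start new block.
12:30-12:45 overlaps/touches 12:00-13:00 → extend to 12:00-13:00.
13:15-14:00 is disjoint → start new block.

00:15-01:15, 05:15-09:15, 12:00-13:00, 13:15-14:00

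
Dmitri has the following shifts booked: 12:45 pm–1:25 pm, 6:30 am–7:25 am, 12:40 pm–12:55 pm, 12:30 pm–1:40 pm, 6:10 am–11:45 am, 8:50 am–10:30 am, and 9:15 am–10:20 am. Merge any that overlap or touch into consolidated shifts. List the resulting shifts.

Sort by start: 6:10 am–11:45 am, 6:30 am–7:25 am, 8:50 am–10:30 am, 9:15 am–10:20 am, 12:30 pm–1:40 pm, 12:40 pm–12:55 pm, 12:45 pm–1:25 pm.
6:30 am–7:25 am overlaps/touches 6:10 am–11:45 am → extend to 6:10 am–11:45 am.
8:50 am–10:30 am overlaps/touches 6:10 am–11:45 am → extend to 6:10 am–11:45 am.
9:15 am–10:20 am overlaps/touches 6:10 am–11:45 am → extend to 6:10 am–11:45 am.
12:30 pm–1:40 pm is disjoint → start new block.
12:40 pm–12:55 pm overlaps/touches 12:30 pm–1:40 pm → extend to 12:30 pm–1:40 pm.
12:45 pm–1:25 pm overlaps/touches 12:30 pm–1:40 pm → extend to 12:30 pm–1:40 pm.

6:10 am–11:45 am, 12:30 pm–1:40 pm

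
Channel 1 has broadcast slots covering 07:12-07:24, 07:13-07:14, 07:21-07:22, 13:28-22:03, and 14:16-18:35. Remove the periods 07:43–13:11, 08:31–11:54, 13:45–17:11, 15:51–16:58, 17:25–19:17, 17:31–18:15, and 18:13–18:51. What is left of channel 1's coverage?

07:12–07:24, 13:28–13:45, 17:11–17:25, 19:17–22:03

First set merges to 07:12–07:24, 13:28–22:03.
Second set merges to 07:43–13:11, 13:45–17:11, 17:25–19:17.
07:12–07:24: no B overlap → unchanged.
13:28–22:03 minus B → 13:28–13:45, 17:11–17:25, 19:17–22:03.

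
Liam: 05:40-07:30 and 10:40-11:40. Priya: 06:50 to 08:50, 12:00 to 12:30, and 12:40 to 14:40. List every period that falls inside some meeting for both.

05:40-07:30 meets the second set on 06:50-07:30.
10:40-11:40: no overlap with the second set.

06:50-07:30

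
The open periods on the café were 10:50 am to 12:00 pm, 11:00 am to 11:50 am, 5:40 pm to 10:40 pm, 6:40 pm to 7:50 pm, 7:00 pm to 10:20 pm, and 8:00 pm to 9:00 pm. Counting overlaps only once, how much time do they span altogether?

Merged: 10:50 am–12:00 pm, 5:40 pm–10:40 pm.
Lengths: 1 h 10 min + 5 h = 6 h 10 min.

6 h 10 min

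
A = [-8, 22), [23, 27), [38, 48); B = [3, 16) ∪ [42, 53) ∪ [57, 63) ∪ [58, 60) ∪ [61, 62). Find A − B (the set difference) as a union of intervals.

[-8, 3) ∪ [16, 22) ∪ [23, 27) ∪ [38, 42)

Merge the second list: [3, 16), [42, 53), [57, 63).
[-8, 22) with B removed leaves [-8, 3), [16, 22).
[23, 27) is untouched.
[38, 48) with B removed leaves [38, 42).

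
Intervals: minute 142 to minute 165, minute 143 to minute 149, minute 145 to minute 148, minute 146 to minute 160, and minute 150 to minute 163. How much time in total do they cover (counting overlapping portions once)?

23 minutes

Merged: minute 142 to minute 165.
Length: 23 minutes.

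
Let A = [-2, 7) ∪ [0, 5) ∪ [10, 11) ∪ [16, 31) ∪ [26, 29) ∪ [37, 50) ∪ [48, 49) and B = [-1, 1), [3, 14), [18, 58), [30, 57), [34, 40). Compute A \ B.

[-2, -1) ∪ [1, 3) ∪ [16, 18)

A, merged: [-2, 7), [10, 11), [16, 31), [37, 50).
B, merged: [-1, 1), [3, 14), [18, 58).
[-2, 7) with B removed leaves [-2, -1), [1, 3).
[10, 11) lies entirely inside B → drops out.
[16, 31) with B removed leaves [16, 18).
[37, 50) lies entirely inside B → drops out.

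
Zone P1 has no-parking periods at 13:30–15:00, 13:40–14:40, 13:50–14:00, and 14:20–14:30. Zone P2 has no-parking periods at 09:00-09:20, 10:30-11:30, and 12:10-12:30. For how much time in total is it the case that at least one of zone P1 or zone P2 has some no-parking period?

3 h 10 min

First set merges to 13:30–15:00.
A ∪ B = 09:00–09:20, 10:30–11:30, 12:10–12:30, 13:30–15:00.
Total: 20 min + 1 h + 20 min + 1 h 30 min = 3 h 10 min.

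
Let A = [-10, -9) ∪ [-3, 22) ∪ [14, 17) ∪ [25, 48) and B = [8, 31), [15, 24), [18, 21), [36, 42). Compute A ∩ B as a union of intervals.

[8, 22) ∪ [25, 31) ∪ [36, 42)

Merge the first list: [-10, -9), [-3, 22), [25, 48).
Merge the second list: [8, 31), [36, 42).
[-10, -9): no overlap with the second set.
[-3, 22) meets the second set on [8, 22).
[25, 48) meets the second set on [25, 31), [36, 42).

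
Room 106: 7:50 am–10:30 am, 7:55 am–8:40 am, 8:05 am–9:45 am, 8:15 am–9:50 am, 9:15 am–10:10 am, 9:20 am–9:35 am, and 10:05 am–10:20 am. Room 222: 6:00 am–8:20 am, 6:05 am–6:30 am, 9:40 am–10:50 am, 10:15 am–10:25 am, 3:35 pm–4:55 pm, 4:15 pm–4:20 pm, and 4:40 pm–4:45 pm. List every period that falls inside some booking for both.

First set merges to 7:50 am–10:30 am.
Second set merges to 6:00 am–8:20 am, 9:40 am–10:50 am, 3:35 pm–4:55 pm.
7:50 am–10:30 am ∩ B → 7:50 am–8:20 am, 9:40 am–10:30 am.

7:50 am–8:20 am, 9:40 am–10:30 am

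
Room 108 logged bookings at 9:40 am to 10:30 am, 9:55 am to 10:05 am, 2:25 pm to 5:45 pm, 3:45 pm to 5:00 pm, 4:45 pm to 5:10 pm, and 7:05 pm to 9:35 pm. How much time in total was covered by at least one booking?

6 h 40 min

Merged: 9:40 am-10:30 am, 2:25 pm-5:45 pm, 7:05 pm-9:35 pm.
Lengths: 50 min + 3 h 20 min + 2 h 30 min = 6 h 40 min.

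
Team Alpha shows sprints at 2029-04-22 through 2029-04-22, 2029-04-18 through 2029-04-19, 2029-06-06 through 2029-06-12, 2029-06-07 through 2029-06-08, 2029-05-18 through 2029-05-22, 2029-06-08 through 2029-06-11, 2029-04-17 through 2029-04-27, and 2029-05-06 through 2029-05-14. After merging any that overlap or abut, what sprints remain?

Sort by start: 2029-04-17 through 2029-04-27, 2029-04-18 through 2029-04-19, 2029-04-22 through 2029-04-22, 2029-05-06 through 2029-05-14, 2029-05-18 through 2029-05-22, 2029-06-06 through 2029-06-12, 2029-06-07 through 2029-06-08, 2029-06-08 through 2029-06-11.
2029-04-18 through 2029-04-19 overlaps/touches 2029-04-17 through 2029-04-27 → extend to 2029-04-17 through 2029-04-27.
2029-04-22 through 2029-04-22 overlaps/touches 2029-04-17 through 2029-04-27 → extend to 2029-04-17 through 2029-04-27.
2029-05-06 through 2029-05-14 is disjoint → start new block.
2029-05-18 through 2029-05-22 is disjoint → start new block.
2029-06-06 through 2029-06-12 is disjoint → start new block.
2029-06-07 through 2029-06-08 overlaps/touches 2029-06-06 through 2029-06-12 → extend to 2029-06-06 through 2029-06-12.
2029-06-08 through 2029-06-11 overlaps/touches 2029-06-06 through 2029-06-12 → extend to 2029-06-06 through 2029-06-12.

2029-04-17 through 2029-04-27, 2029-05-06 through 2029-05-14, 2029-05-18 through 2029-05-22, 2029-06-06 through 2029-06-12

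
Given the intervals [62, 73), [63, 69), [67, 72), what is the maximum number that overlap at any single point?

3

At 67, 3 of the intervals are simultaneously active.
No point has more.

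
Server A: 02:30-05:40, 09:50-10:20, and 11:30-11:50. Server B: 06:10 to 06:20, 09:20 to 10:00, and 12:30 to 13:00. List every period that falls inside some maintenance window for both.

09:50–10:00

02:30–05:40: no overlap with the second set.
09:50–10:20 meets the second set on 09:50–10:00.
11:30–11:50: no overlap with the second set.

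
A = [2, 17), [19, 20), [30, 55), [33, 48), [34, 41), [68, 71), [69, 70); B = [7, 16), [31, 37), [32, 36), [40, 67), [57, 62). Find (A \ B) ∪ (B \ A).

Merge the first list: [2, 17), [19, 20), [30, 55), [68, 71).
Merge the second list: [7, 16), [31, 37), [40, 67).
Only in the first: [2, 7), [16, 17), [19, 20), [30, 31), [37, 40), [68, 71).
Only in the second: [55, 67).
Together these are the periods covered by exactly one.

[2, 7) ∪ [16, 17) ∪ [19, 20) ∪ [30, 31) ∪ [37, 40) ∪ [55, 67) ∪ [68, 71)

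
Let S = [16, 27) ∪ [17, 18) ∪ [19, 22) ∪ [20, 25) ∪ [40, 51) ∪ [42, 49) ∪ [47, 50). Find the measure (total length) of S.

22

Merged: [16, 27), [40, 51).
Lengths: 11 + 11 = 22.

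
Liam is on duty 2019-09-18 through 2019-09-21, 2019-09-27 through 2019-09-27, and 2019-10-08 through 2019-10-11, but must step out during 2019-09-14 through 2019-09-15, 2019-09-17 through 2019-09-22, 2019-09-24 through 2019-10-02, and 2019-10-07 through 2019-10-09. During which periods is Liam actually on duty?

2019-09-18 through 2019-09-21 lies entirely inside B → drops out.
2019-09-27 through 2019-09-27 lies entirely inside B → drops out.
2019-10-08 through 2019-10-11 with B removed leaves 2019-10-10 through 2019-10-11.

2019-10-10 through 2019-10-11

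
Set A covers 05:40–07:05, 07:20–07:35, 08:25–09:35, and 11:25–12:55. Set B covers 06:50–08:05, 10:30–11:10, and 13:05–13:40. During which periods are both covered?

05:40–07:05 overlaps B on 06:50–07:05.
07:20–07:35 overlaps B on 07:20–07:35.
08:25–09:35 falls entirely outside B.
11:25–12:55 falls entirely outside B.

06:50–07:05, 07:20–07:35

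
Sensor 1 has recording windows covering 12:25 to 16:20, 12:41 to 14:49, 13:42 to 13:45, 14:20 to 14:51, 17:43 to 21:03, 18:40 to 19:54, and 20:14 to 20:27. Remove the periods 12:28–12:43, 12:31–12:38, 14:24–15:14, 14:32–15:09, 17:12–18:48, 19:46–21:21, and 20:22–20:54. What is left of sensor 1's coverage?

First set merges to 12:25–16:20, 17:43–21:03.
Second set merges to 12:28–12:43, 14:24–15:14, 17:12–18:48, 19:46–21:21.
12:25–16:20 minus B → 12:25–12:28, 12:43–14:24, 15:14–16:20.
17:43–21:03 minus B → 18:48–19:46.

12:25–12:28, 12:43–14:24, 15:14–16:20, 18:48–19:46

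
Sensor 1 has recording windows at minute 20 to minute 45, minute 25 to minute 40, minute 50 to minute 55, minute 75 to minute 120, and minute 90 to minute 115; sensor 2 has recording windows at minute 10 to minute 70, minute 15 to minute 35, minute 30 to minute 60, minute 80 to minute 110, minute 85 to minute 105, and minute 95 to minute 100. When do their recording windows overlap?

A, merged: minute 20 to minute 45, minute 50 to minute 55, minute 75 to minute 120.
B, merged: minute 10 to minute 70, minute 80 to minute 110.
minute 20 to minute 45 overlaps B on minute 20 to minute 45.
minute 50 to minute 55 overlaps B on minute 50 to minute 55.
minute 75 to minute 120 overlaps B on minute 80 to minute 110.

minute 20 to minute 45, minute 50 to minute 55, minute 80 to minute 110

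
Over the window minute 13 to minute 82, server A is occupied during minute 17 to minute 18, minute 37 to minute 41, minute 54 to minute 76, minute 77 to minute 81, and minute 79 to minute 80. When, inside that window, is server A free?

minute 13 to minute 17, minute 18 to minute 37, minute 41 to minute 54, minute 76 to minute 77, minute 81 to minute 82

After merging, the occupied span is minute 17 to minute 18, minute 37 to minute 41, minute 54 to minute 76, minute 77 to minute 81.
Uncovered inside minute 13 to minute 82: minute 13 to minute 17, minute 18 to minute 37, minute 41 to minute 54, minute 76 to minute 77, minute 81 to minute 82.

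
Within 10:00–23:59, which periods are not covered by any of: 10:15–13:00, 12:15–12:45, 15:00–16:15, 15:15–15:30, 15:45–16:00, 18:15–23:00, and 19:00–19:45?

10:00–10:15, 13:00–15:00, 16:15–18:15, 23:00–23:59

The merged coverage is 10:15–13:00, 15:00–16:15, 18:15–23:00.
Uncovered inside 10:00–23:59: 10:00–10:15, 13:00–15:00, 16:15–18:15, 23:00–23:59.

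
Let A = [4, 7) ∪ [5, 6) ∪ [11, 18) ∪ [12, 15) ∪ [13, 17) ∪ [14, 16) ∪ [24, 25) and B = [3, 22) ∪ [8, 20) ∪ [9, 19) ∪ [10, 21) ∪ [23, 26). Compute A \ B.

First set merges to [4, 7), [11, 18), [24, 25).
Second set merges to [3, 22), [23, 26).
[4, 7) lies entirely inside B → drops out.
[11, 18) lies entirely inside B → drops out.
[24, 25) lies entirely inside B → drops out.

none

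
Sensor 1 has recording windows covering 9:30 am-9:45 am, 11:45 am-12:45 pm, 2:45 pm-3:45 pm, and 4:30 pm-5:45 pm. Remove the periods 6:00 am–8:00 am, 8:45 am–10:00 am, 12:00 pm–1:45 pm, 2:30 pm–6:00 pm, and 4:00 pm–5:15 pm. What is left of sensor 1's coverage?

Merge the second list: 6:00 am–8:00 am, 8:45 am–10:00 am, 12:00 pm–1:45 pm, 2:30 pm–6:00 pm.
9:30 am–9:45 am: entirely removed.
11:45 am–12:45 pm \ B = 11:45 am–12:00 pm.
2:45 pm–3:45 pm: entirely removed.
4:30 pm–5:45 pm: entirely removed.

11:45 am–12:00 pm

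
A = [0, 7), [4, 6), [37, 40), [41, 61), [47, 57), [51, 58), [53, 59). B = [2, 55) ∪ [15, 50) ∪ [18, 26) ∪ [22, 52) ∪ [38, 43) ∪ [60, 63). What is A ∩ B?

[2, 7) ∪ [37, 40) ∪ [41, 55) ∪ [60, 61)

A, merged: [0, 7), [37, 40), [41, 61).
B, merged: [2, 55), [60, 63).
[0, 7) overlaps B on [2, 7).
[37, 40) overlaps B on [37, 40).
[41, 61) overlaps B on [41, 55), [60, 61).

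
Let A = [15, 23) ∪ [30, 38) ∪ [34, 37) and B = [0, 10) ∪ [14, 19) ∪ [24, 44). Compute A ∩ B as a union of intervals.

Merge the first list: [15, 23), [30, 38).
[15, 23) overlaps B on [15, 19).
[30, 38) overlaps B on [30, 38).

[15, 19) ∪ [30, 38)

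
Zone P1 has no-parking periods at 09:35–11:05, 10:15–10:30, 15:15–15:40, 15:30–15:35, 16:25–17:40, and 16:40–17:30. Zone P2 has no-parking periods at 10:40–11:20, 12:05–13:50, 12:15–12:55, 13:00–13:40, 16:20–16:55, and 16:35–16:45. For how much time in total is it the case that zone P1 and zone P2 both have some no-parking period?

55 min

Merge the first list: 09:35–11:05, 15:15–15:40, 16:25–17:40.
Merge the second list: 10:40–11:20, 12:05–13:50, 16:20–16:55.
A ∩ B = 10:40–11:05, 16:25–16:55.
Total: 25 min + 30 min = 55 min.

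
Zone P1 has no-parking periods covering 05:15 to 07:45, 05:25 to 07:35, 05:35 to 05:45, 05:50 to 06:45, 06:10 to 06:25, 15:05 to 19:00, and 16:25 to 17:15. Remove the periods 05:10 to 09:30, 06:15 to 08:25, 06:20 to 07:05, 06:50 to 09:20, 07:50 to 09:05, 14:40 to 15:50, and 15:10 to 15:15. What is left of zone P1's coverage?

15:50–19:00

Merge the first list: 05:15–07:45, 15:05–19:00.
Merge the second list: 05:10–09:30, 14:40–15:50.
05:15–07:45 lies entirely inside B → drops out.
15:05–19:00 with B removed leaves 15:50–19:00.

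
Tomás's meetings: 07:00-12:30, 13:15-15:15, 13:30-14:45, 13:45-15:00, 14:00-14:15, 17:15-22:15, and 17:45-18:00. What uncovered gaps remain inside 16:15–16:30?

The merged coverage is 07:00–12:30, 13:15–15:15, 17:15–22:15.
Complement within 16:15–16:30: 16:15–16:30.

16:15–16:30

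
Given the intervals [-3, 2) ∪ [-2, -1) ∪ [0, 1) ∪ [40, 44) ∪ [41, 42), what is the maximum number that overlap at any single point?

At -2, 2 of the intervals are simultaneously active.
No point has more.

2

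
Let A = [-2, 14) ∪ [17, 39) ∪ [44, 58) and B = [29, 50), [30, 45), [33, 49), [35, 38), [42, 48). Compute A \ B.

B, merged: [29, 50).
[-2, 14): nothing removed.
[17, 39) \ B = [17, 29).
[44, 58) \ B = [50, 58).

[-2, 14) ∪ [17, 29) ∪ [50, 58)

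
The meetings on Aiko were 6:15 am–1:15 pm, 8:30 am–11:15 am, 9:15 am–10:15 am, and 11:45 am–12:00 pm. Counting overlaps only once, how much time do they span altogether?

7 h

Merged: 6:15 am–1:15 pm.
Length: 7 h.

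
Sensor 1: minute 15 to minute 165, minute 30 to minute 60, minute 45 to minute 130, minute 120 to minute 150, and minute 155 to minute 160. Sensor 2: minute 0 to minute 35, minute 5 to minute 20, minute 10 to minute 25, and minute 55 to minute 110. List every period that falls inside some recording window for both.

A, merged: minute 15 to minute 165.
B, merged: minute 0 to minute 35, minute 55 to minute 110.
minute 15 to minute 165 ∩ B → minute 15 to minute 35, minute 55 to minute 110.

minute 15 to minute 35, minute 55 to minute 110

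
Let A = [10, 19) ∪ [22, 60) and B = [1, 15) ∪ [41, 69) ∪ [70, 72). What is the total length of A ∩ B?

24

A ∩ B = [10, 15), [41, 60).
Total: 5 + 19 = 24.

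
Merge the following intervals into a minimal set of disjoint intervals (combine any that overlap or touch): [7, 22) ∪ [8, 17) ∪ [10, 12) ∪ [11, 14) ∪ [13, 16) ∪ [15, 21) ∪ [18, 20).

[7, 22)

[8, 17) overlaps/touches [7, 22) → extend to [7, 22).
[10, 12) overlaps/touches [7, 22) → extend to [7, 22).
[11, 14) overlaps/touches [7, 22) → extend to [7, 22).
[13, 16) overlaps/touches [7, 22) → extend to [7, 22).
[15, 21) overlaps/touches [7, 22) → extend to [7, 22).
[18, 20) overlaps/touches [7, 22) → extend to [7, 22).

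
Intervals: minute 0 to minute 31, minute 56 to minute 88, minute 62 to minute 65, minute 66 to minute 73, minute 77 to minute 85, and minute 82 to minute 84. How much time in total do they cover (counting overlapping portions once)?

Merged: minute 0 to minute 31, minute 56 to minute 88.
Lengths: 31 minutes + 32 minutes = 63 minutes.

63 minutes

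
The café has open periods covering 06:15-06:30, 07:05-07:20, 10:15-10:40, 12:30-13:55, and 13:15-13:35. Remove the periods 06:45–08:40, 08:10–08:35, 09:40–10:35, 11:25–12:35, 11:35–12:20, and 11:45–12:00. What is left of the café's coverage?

A, merged: 06:15–06:30, 07:05–07:20, 10:15–10:40, 12:30–13:55.
B, merged: 06:45–08:40, 09:40–10:35, 11:25–12:35.
06:15–06:30: no B overlap → unchanged.
07:05–07:20: fully covered by B → removed.
10:15–10:40 minus B → 10:35–10:40.
12:30–13:55 minus B → 12:35–13:55.

06:15–06:30, 10:35–10:40, 12:35–13:55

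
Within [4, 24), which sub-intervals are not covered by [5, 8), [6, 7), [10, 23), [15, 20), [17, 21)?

[4, 5) ∪ [8, 10) ∪ [23, 24)

The merged coverage is [5, 8), [10, 23).
Complement within [4, 24): [4, 5), [8, 10), [23, 24).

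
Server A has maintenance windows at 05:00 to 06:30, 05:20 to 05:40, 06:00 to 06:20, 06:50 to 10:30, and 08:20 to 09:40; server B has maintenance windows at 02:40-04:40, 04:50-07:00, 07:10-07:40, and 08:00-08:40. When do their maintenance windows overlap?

05:00–06:30, 06:50–07:00, 07:10–07:40, 08:00–08:40

First set merges to 05:00–06:30, 06:50–10:30.
05:00–06:30 ∩ B → 05:00–06:30.
06:50–10:30 ∩ B → 06:50–07:00, 07:10–07:40, 08:00–08:40.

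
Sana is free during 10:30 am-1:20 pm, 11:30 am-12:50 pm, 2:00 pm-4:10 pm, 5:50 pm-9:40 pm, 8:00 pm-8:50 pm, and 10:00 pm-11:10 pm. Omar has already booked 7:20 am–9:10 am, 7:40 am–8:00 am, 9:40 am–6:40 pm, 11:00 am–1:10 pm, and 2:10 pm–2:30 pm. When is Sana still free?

6:40 pm-9:40 pm, 10:00 pm-11:10 pm

First set merges to 10:30 am-1:20 pm, 2:00 pm-4:10 pm, 5:50 pm-9:40 pm, 10:00 pm-11:10 pm.
Second set merges to 7:20 am-9:10 am, 9:40 am-6:40 pm.
10:30 am-1:20 pm lies entirely inside B → drops out.
2:00 pm-4:10 pm lies entirely inside B → drops out.
5:50 pm-9:40 pm with B removed leaves 6:40 pm-9:40 pm.
10:00 pm-11:10 pm is untouched.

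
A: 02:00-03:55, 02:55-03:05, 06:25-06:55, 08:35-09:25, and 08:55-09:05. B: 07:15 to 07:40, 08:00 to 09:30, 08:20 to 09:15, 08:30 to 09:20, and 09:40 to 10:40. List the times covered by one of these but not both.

02:00–03:55, 06:25–06:55, 07:15–07:40, 08:00–08:35, 09:25–09:30, 09:40–10:40

First set merges to 02:00–03:55, 06:25–06:55, 08:35–09:25.
Second set merges to 07:15–07:40, 08:00–09:30, 09:40–10:40.
A \ B = 02:00–03:55, 06:25–06:55.
B \ A = 07:15–07:40, 08:00–08:35, 09:25–09:30, 09:40–10:40.
Union of the two gives the symmetric difference.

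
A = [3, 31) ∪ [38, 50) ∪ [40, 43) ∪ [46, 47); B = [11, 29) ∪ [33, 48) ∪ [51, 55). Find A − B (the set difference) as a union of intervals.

[3, 11) ∪ [29, 31) ∪ [48, 50)

First set merges to [3, 31), [38, 50).
[3, 31) minus B → [3, 11), [29, 31).
[38, 50) minus B → [48, 50).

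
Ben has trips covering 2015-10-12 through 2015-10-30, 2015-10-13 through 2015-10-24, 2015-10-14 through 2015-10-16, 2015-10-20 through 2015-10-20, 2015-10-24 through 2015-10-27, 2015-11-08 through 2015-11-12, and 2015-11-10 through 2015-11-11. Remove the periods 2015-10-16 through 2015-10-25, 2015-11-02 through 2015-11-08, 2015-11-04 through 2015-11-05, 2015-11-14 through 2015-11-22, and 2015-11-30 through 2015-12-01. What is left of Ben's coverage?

First set merges to 2015-10-12 through 2015-10-30, 2015-11-08 through 2015-11-12.
Second set merges to 2015-10-16 through 2015-10-25, 2015-11-02 through 2015-11-08, 2015-11-14 through 2015-11-22, 2015-11-30 through 2015-12-01.
2015-10-12 through 2015-10-30 \ B = 2015-10-12 through 2015-10-15, 2015-10-26 through 2015-10-30.
2015-11-08 through 2015-11-12 \ B = 2015-11-09 through 2015-11-12.

2015-10-12 through 2015-10-15, 2015-10-26 through 2015-10-30, 2015-11-09 through 2015-11-12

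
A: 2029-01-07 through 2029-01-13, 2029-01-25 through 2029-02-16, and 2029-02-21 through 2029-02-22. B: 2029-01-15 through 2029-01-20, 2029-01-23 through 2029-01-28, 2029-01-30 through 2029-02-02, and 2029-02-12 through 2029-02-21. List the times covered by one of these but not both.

2029-01-07 through 2029-01-13, 2029-01-15 through 2029-01-20, 2029-01-23 through 2029-01-24, 2029-01-29 through 2029-01-29, 2029-02-03 through 2029-02-11, 2029-02-17 through 2029-02-20, 2029-02-22 through 2029-02-22

Only in the first: 2029-01-07 through 2029-01-13, 2029-01-29 through 2029-01-29, 2029-02-03 through 2029-02-11, 2029-02-22 through 2029-02-22.
Only in the second: 2029-01-15 through 2029-01-20, 2029-01-23 through 2029-01-24, 2029-02-17 through 2029-02-20.
Together these are the periods covered by exactly one.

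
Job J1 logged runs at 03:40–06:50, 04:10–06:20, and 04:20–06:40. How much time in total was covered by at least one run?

Merged: 03:40-06:50.
Length: 3 h 10 min.

3 h 10 min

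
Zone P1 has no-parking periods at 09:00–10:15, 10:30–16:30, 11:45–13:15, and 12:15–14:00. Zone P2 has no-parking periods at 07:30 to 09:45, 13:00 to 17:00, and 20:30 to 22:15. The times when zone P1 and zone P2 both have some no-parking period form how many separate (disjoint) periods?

2

Merge the first list: 09:00–10:15, 10:30–16:30.
A ∩ B = 09:00–09:45, 13:00–16:30.
That is 2 disjoint pieces.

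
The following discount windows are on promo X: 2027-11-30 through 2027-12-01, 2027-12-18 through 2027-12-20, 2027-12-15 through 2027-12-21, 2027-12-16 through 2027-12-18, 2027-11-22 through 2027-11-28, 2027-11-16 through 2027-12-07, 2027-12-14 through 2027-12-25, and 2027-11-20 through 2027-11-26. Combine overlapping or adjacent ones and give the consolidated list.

Sort by start: 2027-11-16 through 2027-12-07, 2027-11-20 through 2027-11-26, 2027-11-22 through 2027-11-28, 2027-11-30 through 2027-12-01, 2027-12-14 through 2027-12-25, 2027-12-15 through 2027-12-21, 2027-12-16 through 2027-12-18, 2027-12-18 through 2027-12-20.
2027-11-20 through 2027-11-26 overlaps/touches 2027-11-16 through 2027-12-07 → extend to 2027-11-16 through 2027-12-07.
2027-11-22 through 2027-11-28 overlaps/touches 2027-11-16 through 2027-12-07 → extend to 2027-11-16 through 2027-12-07.
2027-11-30 through 2027-12-01 overlaps/touches 2027-11-16 through 2027-12-07 → extend to 2027-11-16 through 2027-12-07.
2027-12-14 through 2027-12-25 is disjoint → start new block.
2027-12-15 through 2027-12-21 overlaps/touches 2027-12-14 through 2027-12-25 → extend to 2027-12-14 through 2027-12-25.
2027-12-16 through 2027-12-18 overlaps/touches 2027-12-14 through 2027-12-25 → extend to 2027-12-14 through 2027-12-25.
2027-12-18 through 2027-12-20 overlaps/touches 2027-12-14 through 2027-12-25 → extend to 2027-12-14 through 2027-12-25.

2027-11-16 through 2027-12-07, 2027-12-14 through 2027-12-25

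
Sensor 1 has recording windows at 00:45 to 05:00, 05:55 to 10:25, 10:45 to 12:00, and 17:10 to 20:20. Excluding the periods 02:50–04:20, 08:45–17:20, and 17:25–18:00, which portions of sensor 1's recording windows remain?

00:45–02:50, 04:20–05:00, 05:55–08:45, 17:20–17:25, 18:00–20:20

00:45–05:00 \ B = 00:45–02:50, 04:20–05:00.
05:55–10:25 \ B = 05:55–08:45.
10:45–12:00: entirely removed.
17:10–20:20 \ B = 17:20–17:25, 18:00–20:20.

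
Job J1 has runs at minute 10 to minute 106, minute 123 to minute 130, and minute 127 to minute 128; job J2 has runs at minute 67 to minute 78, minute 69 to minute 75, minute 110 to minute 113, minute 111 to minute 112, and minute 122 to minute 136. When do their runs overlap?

minute 67 to minute 78, minute 123 to minute 130

A, merged: minute 10 to minute 106, minute 123 to minute 130.
B, merged: minute 67 to minute 78, minute 110 to minute 113, minute 122 to minute 136.
minute 10 to minute 106 overlaps B on minute 67 to minute 78.
minute 123 to minute 130 overlaps B on minute 123 to minute 130.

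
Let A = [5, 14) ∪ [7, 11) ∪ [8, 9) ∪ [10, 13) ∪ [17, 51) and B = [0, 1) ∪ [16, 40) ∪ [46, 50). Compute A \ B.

[5, 14) ∪ [40, 46) ∪ [50, 51)

Merge the first list: [5, 14), [17, 51).
[5, 14) is untouched.
[17, 51) with B removed leaves [40, 46), [50, 51).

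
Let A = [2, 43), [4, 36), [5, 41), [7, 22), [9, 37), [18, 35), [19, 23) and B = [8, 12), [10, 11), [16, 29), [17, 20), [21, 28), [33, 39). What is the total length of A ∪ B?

41

First set merges to [2, 43).
Second set merges to [8, 12), [16, 29), [33, 39).
A ∪ B = [2, 43).
Total: 41.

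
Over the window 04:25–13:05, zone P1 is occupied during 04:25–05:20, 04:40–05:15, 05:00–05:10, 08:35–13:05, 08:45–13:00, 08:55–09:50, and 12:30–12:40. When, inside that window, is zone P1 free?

After merging, the occupied span is 04:25–05:20, 08:35–13:05.
Uncovered inside 04:25–13:05: 05:20–08:35.

05:20–08:35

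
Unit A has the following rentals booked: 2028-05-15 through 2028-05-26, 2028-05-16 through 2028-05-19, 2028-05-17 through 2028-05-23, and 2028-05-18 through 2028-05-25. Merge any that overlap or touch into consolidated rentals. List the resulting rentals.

2028-05-15 through 2028-05-26

2028-05-16 through 2028-05-19 overlaps/touches 2028-05-15 through 2028-05-26 → extend to 2028-05-15 through 2028-05-26.
2028-05-17 through 2028-05-23 overlaps/touches 2028-05-15 through 2028-05-26 → extend to 2028-05-15 through 2028-05-26.
2028-05-18 through 2028-05-25 overlaps/touches 2028-05-15 through 2028-05-26 → extend to 2028-05-15 through 2028-05-26.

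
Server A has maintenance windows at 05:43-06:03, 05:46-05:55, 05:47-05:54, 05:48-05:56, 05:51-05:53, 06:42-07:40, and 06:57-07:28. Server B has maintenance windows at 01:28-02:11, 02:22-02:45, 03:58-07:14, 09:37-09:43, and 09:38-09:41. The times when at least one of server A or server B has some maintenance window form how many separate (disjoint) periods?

4

A, merged: 05:43-06:03, 06:42-07:40.
B, merged: 01:28-02:11, 02:22-02:45, 03:58-07:14, 09:37-09:43.
A ∪ B = 01:28-02:11, 02:22-02:45, 03:58-07:40, 09:37-09:43.
That is 4 disjoint pieces.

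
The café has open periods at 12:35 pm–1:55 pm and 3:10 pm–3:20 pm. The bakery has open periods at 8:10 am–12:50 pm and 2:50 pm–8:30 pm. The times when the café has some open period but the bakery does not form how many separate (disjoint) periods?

A \ B = 12:50 pm–1:55 pm.
That is 1 disjoint piece.

1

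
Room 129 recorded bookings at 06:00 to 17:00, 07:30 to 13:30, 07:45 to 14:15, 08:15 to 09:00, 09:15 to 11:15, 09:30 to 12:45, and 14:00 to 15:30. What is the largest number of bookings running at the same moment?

At 09:30, 5 of the intervals are simultaneously active.
No point has more.

5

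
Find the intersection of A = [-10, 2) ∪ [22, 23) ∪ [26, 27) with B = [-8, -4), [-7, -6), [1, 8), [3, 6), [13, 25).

B, merged: [-8, -4), [1, 8), [13, 25).
[-10, 2) overlaps B on [-8, -4), [1, 2).
[22, 23) overlaps B on [22, 23).
[26, 27) falls entirely outside B.

[-8, -4) ∪ [1, 2) ∪ [22, 23)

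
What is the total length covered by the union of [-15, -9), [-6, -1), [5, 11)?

17

Merged: [-15, -9), [-6, -1), [5, 11).
Lengths: 6 + 5 + 6 = 17.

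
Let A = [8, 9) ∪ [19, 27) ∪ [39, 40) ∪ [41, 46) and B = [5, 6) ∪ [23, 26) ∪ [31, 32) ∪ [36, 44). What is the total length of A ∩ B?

A ∩ B = [23, 26), [39, 40), [41, 44).
Total: 3 + 1 + 3 = 7.

7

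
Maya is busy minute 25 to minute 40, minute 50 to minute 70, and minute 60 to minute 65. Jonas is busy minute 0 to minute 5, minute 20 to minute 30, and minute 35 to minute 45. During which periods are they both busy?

First set merges to minute 25 to minute 40, minute 50 to minute 70.
minute 25 to minute 40 ∩ B → minute 25 to minute 30, minute 35 to minute 40.
minute 50 to minute 70 meets no B interval.

minute 25 to minute 30, minute 35 to minute 40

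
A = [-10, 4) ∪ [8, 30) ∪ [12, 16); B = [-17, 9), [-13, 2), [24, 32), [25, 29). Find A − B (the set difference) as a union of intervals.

[9, 24)

Merge the first list: [-10, 4), [8, 30).
Merge the second list: [-17, 9), [24, 32).
[-10, 4) lies entirely inside B → drops out.
[8, 30) with B removed leaves [9, 24).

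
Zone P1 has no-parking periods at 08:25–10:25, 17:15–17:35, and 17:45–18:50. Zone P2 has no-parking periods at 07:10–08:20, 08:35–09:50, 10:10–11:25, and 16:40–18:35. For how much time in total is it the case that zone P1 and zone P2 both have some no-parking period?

A ∩ B = 08:35-09:50, 10:10-10:25, 17:15-17:35, 17:45-18:35.
Total: 1 h 15 min + 15 min + 20 min + 50 min = 2 h 40 min.

2 h 40 min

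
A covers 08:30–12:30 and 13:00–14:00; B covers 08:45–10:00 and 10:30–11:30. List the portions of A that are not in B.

08:30–12:30 \ B = 08:30–08:45, 10:00–10:30, 11:30–12:30.
13:00–14:00: nothing removed.

08:30–08:45, 10:00–10:30, 11:30–12:30, 13:00–14:00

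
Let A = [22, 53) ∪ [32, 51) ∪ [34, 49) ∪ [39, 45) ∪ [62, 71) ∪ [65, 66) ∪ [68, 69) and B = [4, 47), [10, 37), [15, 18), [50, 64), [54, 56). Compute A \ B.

[47, 50) ∪ [64, 71)

First set merges to [22, 53), [62, 71).
Second set merges to [4, 47), [50, 64).
[22, 53) minus B → [47, 50).
[62, 71) minus B → [64, 71).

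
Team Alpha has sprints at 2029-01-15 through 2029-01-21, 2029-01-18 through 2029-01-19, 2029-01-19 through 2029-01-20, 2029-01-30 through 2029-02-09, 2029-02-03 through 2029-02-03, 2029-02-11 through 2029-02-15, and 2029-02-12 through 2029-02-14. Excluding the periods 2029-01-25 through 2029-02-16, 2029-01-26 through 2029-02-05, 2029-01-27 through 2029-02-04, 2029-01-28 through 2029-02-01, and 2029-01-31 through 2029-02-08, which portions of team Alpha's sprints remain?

2029-01-15 through 2029-01-21

A, merged: 2029-01-15 through 2029-01-21, 2029-01-30 through 2029-02-09, 2029-02-11 through 2029-02-15.
B, merged: 2029-01-25 through 2029-02-16.
2029-01-15 through 2029-01-21: nothing removed.
2029-01-30 through 2029-02-09: entirely removed.
2029-02-11 through 2029-02-15: entirely removed.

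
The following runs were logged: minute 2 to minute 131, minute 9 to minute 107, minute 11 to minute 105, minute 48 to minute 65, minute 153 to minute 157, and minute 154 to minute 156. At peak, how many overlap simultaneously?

At minute 48, 4 of the intervals are simultaneously active.
No point has more.

4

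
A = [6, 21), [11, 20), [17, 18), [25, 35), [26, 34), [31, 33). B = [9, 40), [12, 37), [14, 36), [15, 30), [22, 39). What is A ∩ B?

[9, 21) ∪ [25, 35)

Merge the first list: [6, 21), [25, 35).
Merge the second list: [9, 40).
[6, 21) ∩ B → [9, 21).
[25, 35) ∩ B → [25, 35).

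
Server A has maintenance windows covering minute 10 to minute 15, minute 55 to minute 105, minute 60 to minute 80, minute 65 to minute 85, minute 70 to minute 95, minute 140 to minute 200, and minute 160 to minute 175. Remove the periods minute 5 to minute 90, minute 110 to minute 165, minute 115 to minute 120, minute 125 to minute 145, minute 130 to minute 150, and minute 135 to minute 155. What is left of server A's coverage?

minute 90 to minute 105, minute 165 to minute 200

First set merges to minute 10 to minute 15, minute 55 to minute 105, minute 140 to minute 200.
Second set merges to minute 5 to minute 90, minute 110 to minute 165.
minute 10 to minute 15 lies entirely inside B → drops out.
minute 55 to minute 105 with B removed leaves minute 90 to minute 105.
minute 140 to minute 200 with B removed leaves minute 165 to minute 200.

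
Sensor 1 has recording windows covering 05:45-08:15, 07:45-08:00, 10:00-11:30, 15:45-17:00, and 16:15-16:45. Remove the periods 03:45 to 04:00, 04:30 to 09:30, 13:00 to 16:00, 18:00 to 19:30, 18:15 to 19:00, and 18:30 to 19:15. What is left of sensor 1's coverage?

10:00-11:30, 16:00-17:00

Merge the first list: 05:45-08:15, 10:00-11:30, 15:45-17:00.
Merge the second list: 03:45-04:00, 04:30-09:30, 13:00-16:00, 18:00-19:30.
05:45-08:15: fully covered by B → removed.
10:00-11:30: no B overlap → unchanged.
15:45-17:00 minus B → 16:00-17:00.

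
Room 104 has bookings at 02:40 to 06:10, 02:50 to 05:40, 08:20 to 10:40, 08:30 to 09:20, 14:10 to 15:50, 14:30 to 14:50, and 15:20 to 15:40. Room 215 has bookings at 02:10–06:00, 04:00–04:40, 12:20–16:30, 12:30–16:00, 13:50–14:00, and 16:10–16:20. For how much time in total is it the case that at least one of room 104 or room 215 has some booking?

First set merges to 02:40-06:10, 08:20-10:40, 14:10-15:50.
Second set merges to 02:10-06:00, 12:20-16:30.
A ∪ B = 02:10-06:10, 08:20-10:40, 12:20-16:30.
Total: 4 h + 2 h 20 min + 4 h 10 min = 10 h 30 min.

10 h 30 min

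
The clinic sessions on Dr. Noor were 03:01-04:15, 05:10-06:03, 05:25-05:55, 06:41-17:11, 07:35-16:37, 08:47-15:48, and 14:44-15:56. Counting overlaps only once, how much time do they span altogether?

Merged: 03:01–04:15, 05:10–06:03, 06:41–17:11.
Lengths: 1 h 14 min + 53 min + 10 h 30 min = 12 h 37 min.

12 h 37 min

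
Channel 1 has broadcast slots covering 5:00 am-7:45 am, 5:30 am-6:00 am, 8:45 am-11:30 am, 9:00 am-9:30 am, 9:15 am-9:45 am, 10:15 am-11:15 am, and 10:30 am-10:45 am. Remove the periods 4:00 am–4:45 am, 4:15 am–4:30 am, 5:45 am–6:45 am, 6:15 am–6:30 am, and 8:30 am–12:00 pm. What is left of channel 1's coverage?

First set merges to 5:00 am-7:45 am, 8:45 am-11:30 am.
Second set merges to 4:00 am-4:45 am, 5:45 am-6:45 am, 8:30 am-12:00 pm.
5:00 am-7:45 am \ B = 5:00 am-5:45 am, 6:45 am-7:45 am.
8:45 am-11:30 am: entirely removed.

5:00 am-5:45 am, 6:45 am-7:45 am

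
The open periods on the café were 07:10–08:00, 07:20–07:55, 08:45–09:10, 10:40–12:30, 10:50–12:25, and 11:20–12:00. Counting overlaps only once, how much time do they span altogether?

Merged: 07:10–08:00, 08:45–09:10, 10:40–12:30.
Lengths: 50 min + 25 min + 1 h 50 min = 3 h 5 min.

3 h 5 min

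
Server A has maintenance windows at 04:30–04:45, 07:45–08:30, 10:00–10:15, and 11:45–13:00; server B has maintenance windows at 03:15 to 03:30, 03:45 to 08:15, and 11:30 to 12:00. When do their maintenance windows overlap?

04:30-04:45, 07:45-08:15, 11:45-12:00

04:30-04:45 ∩ B → 04:30-04:45.
07:45-08:30 ∩ B → 07:45-08:15.
10:00-10:15 meets no B interval.
11:45-13:00 ∩ B → 11:45-12:00.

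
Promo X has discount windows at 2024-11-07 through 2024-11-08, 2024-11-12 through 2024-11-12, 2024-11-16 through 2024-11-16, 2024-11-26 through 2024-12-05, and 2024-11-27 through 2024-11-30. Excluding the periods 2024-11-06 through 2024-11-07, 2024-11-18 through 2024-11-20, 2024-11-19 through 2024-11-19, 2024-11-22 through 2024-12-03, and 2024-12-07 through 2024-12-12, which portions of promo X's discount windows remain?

A, merged: 2024-11-07 through 2024-11-08, 2024-11-12 through 2024-11-12, 2024-11-16 through 2024-11-16, 2024-11-26 through 2024-12-05.
B, merged: 2024-11-06 through 2024-11-07, 2024-11-18 through 2024-11-20, 2024-11-22 through 2024-12-03, 2024-12-07 through 2024-12-12.
2024-11-07 through 2024-11-08 \ B = 2024-11-08 through 2024-11-08.
2024-11-12 through 2024-11-12: nothing removed.
2024-11-16 through 2024-11-16: nothing removed.
2024-11-26 through 2024-12-05 \ B = 2024-12-04 through 2024-12-05.

2024-11-08 through 2024-11-08, 2024-11-12 through 2024-11-12, 2024-11-16 through 2024-11-16, 2024-12-04 through 2024-12-05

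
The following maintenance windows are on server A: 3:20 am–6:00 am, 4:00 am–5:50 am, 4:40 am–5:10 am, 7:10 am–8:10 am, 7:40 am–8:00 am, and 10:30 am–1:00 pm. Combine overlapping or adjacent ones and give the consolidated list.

4:00 am-5:50 am overlaps/touches 3:20 am-6:00 am → extend to 3:20 am-6:00 am.
4:40 am-5:10 am overlaps/touches 3:20 am-6:00 am → extend to 3:20 am-6:00 am.
7:10 am-8:10 am is disjoint → start new block.
7:40 am-8:00 am overlaps/touches 7:10 am-8:10 am → extend to 7:10 am-8:10 am.
10:30 am-1:00 pm is disjoint → start new block.

3:20 am-6:00 am, 7:10 am-8:10 am, 10:30 am-1:00 pm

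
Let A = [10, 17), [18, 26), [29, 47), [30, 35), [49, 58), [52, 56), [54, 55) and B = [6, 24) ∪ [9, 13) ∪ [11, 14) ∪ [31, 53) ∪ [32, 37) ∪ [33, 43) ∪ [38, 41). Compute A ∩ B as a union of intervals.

[10, 17) ∪ [18, 24) ∪ [31, 47) ∪ [49, 53)

A, merged: [10, 17), [18, 26), [29, 47), [49, 58).
B, merged: [6, 24), [31, 53).
[10, 17) overlaps B on [10, 17).
[18, 26) overlaps B on [18, 24).
[29, 47) overlaps B on [31, 47).
[49, 58) overlaps B on [49, 53).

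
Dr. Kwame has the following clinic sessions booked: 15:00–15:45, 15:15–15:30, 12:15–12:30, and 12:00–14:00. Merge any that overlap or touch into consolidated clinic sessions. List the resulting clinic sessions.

12:00-14:00, 15:00-15:45

Sort by start: 12:00-14:00, 12:15-12:30, 15:00-15:45, 15:15-15:30.
12:15-12:30 overlaps/touches 12:00-14:00 → extend to 12:00-14:00.
15:00-15:45 is disjoint → start new block.
15:15-15:30 overlaps/touches 15:00-15:45 → extend to 15:00-15:45.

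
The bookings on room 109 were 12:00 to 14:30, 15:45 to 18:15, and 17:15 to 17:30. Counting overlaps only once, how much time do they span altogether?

Merged: 12:00–14:30, 15:45–18:15.
Lengths: 2 h 30 min + 2 h 30 min = 5 h.

5 h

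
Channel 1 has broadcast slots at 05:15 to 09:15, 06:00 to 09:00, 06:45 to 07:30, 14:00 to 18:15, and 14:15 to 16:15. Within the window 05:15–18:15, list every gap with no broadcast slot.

Covered (merged): 05:15-09:15, 14:00-18:15.
Uncovered inside 05:15-18:15: 09:15-14:00.

09:15-14:00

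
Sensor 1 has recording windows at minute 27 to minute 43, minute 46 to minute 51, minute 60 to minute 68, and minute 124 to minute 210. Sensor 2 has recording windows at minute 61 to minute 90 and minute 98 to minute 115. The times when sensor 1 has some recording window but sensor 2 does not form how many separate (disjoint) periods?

4

A \ B = minute 27 to minute 43, minute 46 to minute 51, minute 60 to minute 61, minute 124 to minute 210.
That is 4 disjoint pieces.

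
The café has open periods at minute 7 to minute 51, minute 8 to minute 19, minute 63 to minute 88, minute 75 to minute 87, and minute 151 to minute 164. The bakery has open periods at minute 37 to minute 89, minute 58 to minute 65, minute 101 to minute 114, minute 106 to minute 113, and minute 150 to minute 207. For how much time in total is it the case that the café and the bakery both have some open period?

A, merged: minute 7 to minute 51, minute 63 to minute 88, minute 151 to minute 164.
B, merged: minute 37 to minute 89, minute 101 to minute 114, minute 150 to minute 207.
A ∩ B = minute 37 to minute 51, minute 63 to minute 88, minute 151 to minute 164.
Total: 14 minutes + 25 minutes + 13 minutes = 52 minutes.

52 minutes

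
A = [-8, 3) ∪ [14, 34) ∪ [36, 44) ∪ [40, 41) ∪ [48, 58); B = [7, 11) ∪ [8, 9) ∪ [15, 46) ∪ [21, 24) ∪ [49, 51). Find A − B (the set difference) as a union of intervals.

A, merged: [-8, 3), [14, 34), [36, 44), [48, 58).
B, merged: [7, 11), [15, 46), [49, 51).
[-8, 3): nothing removed.
[14, 34) \ B = [14, 15).
[36, 44): entirely removed.
[48, 58) \ B = [48, 49), [51, 58).

[-8, 3) ∪ [14, 15) ∪ [48, 49) ∪ [51, 58)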